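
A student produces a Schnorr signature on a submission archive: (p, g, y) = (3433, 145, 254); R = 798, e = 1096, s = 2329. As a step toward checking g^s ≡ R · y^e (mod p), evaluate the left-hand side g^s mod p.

145^2 = 21025 ≡ 427
145^4 ≡ 427^2 = 182329 ≡ 380
145^8 ≡ 380^2 = 144400 ≡ 214
145^16 ≡ 214^2 = 45796 ≡ 1167
145^32 ≡ 1167^2 = 1361889 ≡ 2421
145^64 ≡ 2421^2 = 5861241 ≡ 1110
145^128 ≡ 1110^2 = 1232100 ≡ 3086
145^256 ≡ 3086^2 = 9523396 ≡ 254
145^512 ≡ 254^2 = 64516 ≡ 2722
145^1024 ≡ 2722^2 = 7409284 ≡ 870
145^2048 ≡ 870^2 = 756900 ≡ 1640
2329 = 2048 + 256 + 16 + 8 + 1, so 145^2329 ≡ 1640·254·1167·214·145 ≡ 2724 (mod 3433)

2724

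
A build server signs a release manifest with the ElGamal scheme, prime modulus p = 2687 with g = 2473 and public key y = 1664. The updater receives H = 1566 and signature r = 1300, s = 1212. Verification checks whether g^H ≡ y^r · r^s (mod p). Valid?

Left side g^H mod p:
2473^2 = 6115729 ≡ 117
2473^4 ≡ 117^2 = 13689 ≡ 254
2473^8 ≡ 254^2 = 64516 ≡ 28
2473^16 ≡ 28^2 = 784
2473^32 ≡ 784^2 = 614656 ≡ 2020
2473^64 ≡ 2020^2 = 4080400 ≡ 1534
2473^128 ≡ 1534^2 = 2353156 ≡ 2031
2473^256 ≡ 2031^2 = 4124961 ≡ 416
2473^512 ≡ 416^2 = 173056 ≡ 1088
2473^1024 ≡ 1088^2 = 1183744 ≡ 1464
1566 = 1024 + 512 + 16 + 8 + 4 + 2, so 2473^1566 ≡ 1464·1088·784·28·254·117 ≡ 1694 (mod 2687)
Right side y^r · r^s mod p:
1664^2 = 2768896 ≡ 1286
1664^4 ≡ 1286^2 = 1653796 ≡ 1291
1664^8 ≡ 1291^2 = 1666681 ≡ 741
1664^16 ≡ 741^2 = 549081 ≡ 933
1664^32 ≡ 933^2 = 870489 ≡ 2588
1664^64 ≡ 2588^2 = 6697744 ≡ 1740
1664^128 ≡ 1740^2 = 3027600 ≡ 2038
1664^256 ≡ 2038^2 = 4153444 ≡ 2029
1664^512 ≡ 2029^2 = 4116841 ≡ 357
1664^1024 ≡ 357^2 = 127449 ≡ 1160
1300 = 1024 + 256 + 16 + 4, so 1664^1300 ≡ 1160·2029·933·1291 ≡ 1245 (mod 2687)
1300^2 = 1690000 ≡ 2564
1300^4 ≡ 2564^2 = 6574096 ≡ 1694
1300^8 ≡ 1694^2 = 2869636 ≡ 2607
1300^16 ≡ 2607^2 = 6796449 ≡ 1026
1300^32 ≡ 1026^2 = 1052676 ≡ 2059
1300^64 ≡ 2059^2 = 4239481 ≡ 2082
1300^128 ≡ 2082^2 = 4334724 ≡ 593
1300^256 ≡ 593^2 = 351649 ≡ 2339
1300^512 ≡ 2339^2 = 5470921 ≡ 189
1300^1024 ≡ 189^2 = 35721 ≡ 790
1212 = 1024 + 128 + 32 + 16 + 8 + 4, so 1300^1212 ≡ 790·593·2059·1026·2607·1694 ≡ 51 (mod 2687)
1245·51 = 63495 ≡ 1694 (mod 2687)
1694 ≡ 1694 (mod 2687), so the signature is genuine.

yes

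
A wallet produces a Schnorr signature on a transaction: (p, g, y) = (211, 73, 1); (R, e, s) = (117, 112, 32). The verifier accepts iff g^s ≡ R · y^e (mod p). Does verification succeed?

fails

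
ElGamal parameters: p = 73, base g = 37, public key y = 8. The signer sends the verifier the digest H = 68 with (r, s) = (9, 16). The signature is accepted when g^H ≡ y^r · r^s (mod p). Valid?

no

Left side g^H mod p:
Squares mod 73: 37^1≡37, 37^2≡55, 37^4≡32, 37^8≡2, 37^16≡4, 37^32≡16, 37^64≡37
68 = 64 + 4, so 37^68 ≡ 37·32 ≡ 16 (mod 73)
Right side y^r · r^s mod p:
Squares mod 73: 8^1≡8, 8^2≡64, 8^4≡8, 8^8≡64
9 = 8 + 1, so 8^9 ≡ 64·8 ≡ 1 (mod 73)
Squares mod 73: 9^1≡9, 9^2≡8, 9^4≡64, 9^8≡8, 9^16≡64
9^16 ≡ 64 (mod 73)
1·64 = 64 ≡ 64 (mod 73)
16 ≠ 64, so verification fails.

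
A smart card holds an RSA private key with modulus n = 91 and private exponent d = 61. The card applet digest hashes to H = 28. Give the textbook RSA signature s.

H^2 ≡ 28^2 = 784 ≡ 56
H^4 ≡ 56^2 = 3136 ≡ 42
H^8 ≡ 42^2 = 1764 ≡ 35
H^16 ≡ 35^2 = 1225 ≡ 42
H^32 ≡ 42^2 = 1764 ≡ 35
61 = 32 + 16 + 8 + 4 + 1, so H^61 ≡ 35·42·35·42·28 ≡ 28 (mod 91)

28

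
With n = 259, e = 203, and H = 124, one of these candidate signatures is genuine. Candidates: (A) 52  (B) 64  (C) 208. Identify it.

A

Candidate A: 52^203 mod 259 = 124
  → matches H = 124
Candidate B: 64^203 mod 259 = 85
Candidate C: 208^203 mod 259 = 66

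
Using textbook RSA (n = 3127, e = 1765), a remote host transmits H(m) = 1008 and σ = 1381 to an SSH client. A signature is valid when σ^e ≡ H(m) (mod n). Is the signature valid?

invalid

σ^2 ≡ 1381^2 = 1907161 ≡ 2818
σ^4 ≡ 2818^2 = 7941124 ≡ 1671
σ^8 ≡ 1671^2 = 2792241 ≡ 2957
σ^16 ≡ 2957^2 = 8743849 ≡ 757
σ^32 ≡ 757^2 = 573049 ≡ 808
σ^64 ≡ 808^2 = 652864 ≡ 2448
σ^128 ≡ 2448^2 = 5992704 ≡ 1372
σ^256 ≡ 1372^2 = 1882384 ≡ 3057
σ^512 ≡ 3057^2 = 9345249 ≡ 1773
σ^1024 ≡ 1773^2 = 3143529 ≡ 894
1765 = 1024 + 512 + 128 + 64 + 32 + 4 + 1, so σ^1765 ≡ 894·1773·1372·2448·808·1671·1381 ≡ 267 (mod 3127)
267 ≠ 1008, so verification fails.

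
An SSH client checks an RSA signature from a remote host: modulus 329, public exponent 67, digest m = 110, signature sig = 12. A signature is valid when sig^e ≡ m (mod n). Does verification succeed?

passes

sig^2 ≡ 12^2 = 144
sig^4 ≡ 144^2 = 20736 ≡ 9
sig^8 ≡ 9^2 = 81
sig^16 ≡ 81^2 = 6561 ≡ 310
sig^32 ≡ 310^2 = 96100 ≡ 32
sig^64 ≡ 32^2 = 1024 ≡ 37
67 = 64 + 2 + 1, so sig^67 ≡ 37·144·12 ≡ 110 (mod 329)
Since 110 equals the digest 110, verification succeeds.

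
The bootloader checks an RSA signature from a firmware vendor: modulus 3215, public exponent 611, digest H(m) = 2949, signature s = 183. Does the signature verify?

does not verify

s^2 ≡ 183^2 = 33489 ≡ 1339
s^4 ≡ 1339^2 = 1792921 ≡ 2166
s^8 ≡ 2166^2 = 4691556 ≡ 871
s^16 ≡ 871^2 = 758641 ≡ 3116
s^32 ≡ 3116^2 = 9709456 ≡ 156
s^64 ≡ 156^2 = 24336 ≡ 1831
s^128 ≡ 1831^2 = 3352561 ≡ 2531
s^256 ≡ 2531^2 = 6405961 ≡ 1681
s^512 ≡ 1681^2 = 2825761 ≡ 2991
611 = 512 + 64 + 32 + 2 + 1, so s^611 ≡ 2991·1831·156·1339·183 ≡ 1992 (mod 3215)
s^611 mod 3215 = 1992, but H(m) = 2949.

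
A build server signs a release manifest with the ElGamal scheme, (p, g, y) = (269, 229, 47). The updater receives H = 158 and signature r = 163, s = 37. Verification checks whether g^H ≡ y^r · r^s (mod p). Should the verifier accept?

Left side g^H mod p:
229^2 = 52441 ≡ 255
229^4 ≡ 255^2 = 65025 ≡ 196
229^8 ≡ 196^2 = 38416 ≡ 218
229^16 ≡ 218^2 = 47524 ≡ 180
229^32 ≡ 180^2 = 32400 ≡ 120
229^64 ≡ 120^2 = 14400 ≡ 143
229^128 ≡ 143^2 = 20449 ≡ 5
158 = 128 + 16 + 8 + 4 + 2, so 229^158 ≡ 5·180·218·196·255 ≡ 34 (mod 269)
Right side y^r · r^s mod p:
47^2 = 2209 ≡ 57
47^4 ≡ 57^2 = 3249 ≡ 21
47^8 ≡ 21^2 = 441 ≡ 172
47^16 ≡ 172^2 = 29584 ≡ 263
47^32 ≡ 263^2 = 69169 ≡ 36
47^64 ≡ 36^2 = 1296 ≡ 220
47^128 ≡ 220^2 = 48400 ≡ 249
163 = 128 + 32 + 2 + 1, so 47^163 ≡ 249·36·57·47 ≡ 119 (mod 269)
163^2 = 26569 ≡ 207
163^4 ≡ 207^2 = 42849 ≡ 78
163^8 ≡ 78^2 = 6084 ≡ 166
163^16 ≡ 166^2 = 27556 ≡ 118
163^32 ≡ 118^2 = 13924 ≡ 205
37 = 32 + 4 + 1, so 163^37 ≡ 205·78·163 ≡ 29 (mod 269)
119·29 = 3451 ≡ 223 (mod 269)
34 ≠ 223, so verification fails.

reject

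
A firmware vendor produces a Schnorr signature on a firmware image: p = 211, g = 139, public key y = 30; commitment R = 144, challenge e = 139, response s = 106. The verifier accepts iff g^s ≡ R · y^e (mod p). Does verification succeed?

passes

g^s mod p:
Squares mod 211: 139^1≡139, 139^2≡120, 139^4≡52, 139^8≡172, 139^16≡44, 139^32≡37, 139^64≡103
106 = 64 + 32 + 8 + 2, so 139^106 ≡ 103·37·172·120 ≡ 139 (mod 211)
R · y^e mod p:
Squares mod 211: 30^1≡30, 30^2≡56, 30^4≡182, 30^8≡208, 30^16≡9, 30^32≡81, 30^64≡20, 30^128≡189
139 = 128 + 8 + 2 + 1, so 30^139 ≡ 189·208·56·30 ≡ 105 (mod 211)
144·105 = 15120 ≡ 139 (mod 211)
139 ≡ 139 (mod 211); signature holds.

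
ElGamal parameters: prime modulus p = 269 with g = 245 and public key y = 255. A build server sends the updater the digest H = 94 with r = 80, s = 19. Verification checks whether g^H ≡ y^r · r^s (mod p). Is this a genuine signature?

forged

Left side g^H mod p:
245^94 mod 269 = 249
Right side y^r · r^s mod p:
255^80 mod 269 = 62
80^19 mod 269 = 256
62·256 = 15872 ≡ 1 (mod 269)
249 ≠ 1, so verification fails.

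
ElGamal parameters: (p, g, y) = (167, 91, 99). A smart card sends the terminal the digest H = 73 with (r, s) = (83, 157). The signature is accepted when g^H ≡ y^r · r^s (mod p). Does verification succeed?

fails

Left side g^H mod p:
91^2 = 8281 ≡ 98
91^4 ≡ 98^2 = 9604 ≡ 85
91^8 ≡ 85^2 = 7225 ≡ 44
91^16 ≡ 44^2 = 1936 ≡ 99
91^32 ≡ 99^2 = 9801 ≡ 115
91^64 ≡ 115^2 = 13225 ≡ 32
73 = 64 + 8 + 1, so 91^73 ≡ 32·44·91 ≡ 39 (mod 167)
Right side y^r · r^s mod p:
99^2 = 9801 ≡ 115
99^4 ≡ 115^2 = 13225 ≡ 32
99^8 ≡ 32^2 = 1024 ≡ 22
99^16 ≡ 22^2 = 484 ≡ 150
99^32 ≡ 150^2 = 22500 ≡ 122
99^64 ≡ 122^2 = 14884 ≡ 21
83 = 64 + 16 + 2 + 1, so 99^83 ≡ 21·150·115·99 ≡ 1 (mod 167)
83^2 = 6889 ≡ 42
83^4 ≡ 42^2 = 1764 ≡ 94
83^8 ≡ 94^2 = 8836 ≡ 152
83^16 ≡ 152^2 = 23104 ≡ 58
83^32 ≡ 58^2 = 3364 ≡ 24
83^64 ≡ 24^2 = 576 ≡ 75
83^128 ≡ 75^2 = 5625 ≡ 114
157 = 128 + 16 + 8 + 4 + 1, so 83^157 ≡ 114·58·152·94·83 ≡ 156 (mod 167)
1·156 = 156 ≡ 156 (mod 167)
39 ≠ 156, so verification fails.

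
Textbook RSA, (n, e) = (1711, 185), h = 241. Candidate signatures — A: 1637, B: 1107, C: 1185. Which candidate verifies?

Candidate A: Squares mod 1711: 1637^1≡1637, 1637^2≡343, 1637^4≡1301, 1637^8≡422, 1637^16≡140, 1637^32≡779, 1637^64≡1147, 1637^128≡1561; 185 = 128 + 32 + 16 + 8 + 1, so 1637^185 ≡ 1561·779·140·422·1637 ≡ 718 (mod 1711)
Candidate B: Squares mod 1711: 1107^1≡1107, 1107^2≡373, 1107^4≡538, 1107^8≡285, 1107^16≡808, 1107^32≡973, 1107^64≡546, 1107^128≡402; 185 = 128 + 32 + 16 + 8 + 1, so 1107^185 ≡ 402·973·808·285·1107 ≡ 241 (mod 1711)
  → matches h = 241
Candidate C: Squares mod 1711: 1185^1≡1185, 1185^2≡1205, 1185^4≡1097, 1185^8≡576, 1185^16≡1553, 1185^32≡1010, 1185^64≡344, 1185^128≡277; 185 = 128 + 32 + 16 + 8 + 1, so 1185^185 ≡ 277·1010·1553·576·1185 ≡ 197 (mod 1711)

B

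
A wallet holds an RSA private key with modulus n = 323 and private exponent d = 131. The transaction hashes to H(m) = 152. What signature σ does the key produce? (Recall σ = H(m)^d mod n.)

152

(H(m))^2 ≡ 152^2 = 23104 ≡ 171
(H(m))^4 ≡ 171^2 = 29241 ≡ 171
(H(m))^8 ≡ 171^2 = 29241 ≡ 171
(H(m))^16 ≡ 171^2 = 29241 ≡ 171
(H(m))^32 ≡ 171^2 = 29241 ≡ 171
(H(m))^64 ≡ 171^2 = 29241 ≡ 171
(H(m))^128 ≡ 171^2 = 29241 ≡ 171
131 = 128 + 2 + 1, so (H(m))^131 ≡ 171·171·152 ≡ 152 (mod 323)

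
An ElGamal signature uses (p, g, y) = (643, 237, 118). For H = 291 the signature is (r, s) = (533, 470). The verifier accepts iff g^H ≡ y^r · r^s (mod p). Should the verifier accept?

accept

Left side g^H mod p:
237^2 = 56169 ≡ 228
237^4 ≡ 228^2 = 51984 ≡ 544
237^8 ≡ 544^2 = 295936 ≡ 156
237^16 ≡ 156^2 = 24336 ≡ 545
237^32 ≡ 545^2 = 297025 ≡ 602
237^64 ≡ 602^2 = 362404 ≡ 395
237^128 ≡ 395^2 = 156025 ≡ 419
237^256 ≡ 419^2 = 175561 ≡ 22
291 = 256 + 32 + 2 + 1, so 237^291 ≡ 22·602·228·237 ≡ 214 (mod 643)
Right side y^r · r^s mod p:
118^2 = 13924 ≡ 421
118^4 ≡ 421^2 = 177241 ≡ 416
118^8 ≡ 416^2 = 173056 ≡ 89
118^16 ≡ 89^2 = 7921 ≡ 205
118^32 ≡ 205^2 = 42025 ≡ 230
118^64 ≡ 230^2 = 52900 ≡ 174
118^128 ≡ 174^2 = 30276 ≡ 55
118^256 ≡ 55^2 = 3025 ≡ 453
118^512 ≡ 453^2 = 205209 ≡ 92
533 = 512 + 16 + 4 + 1, so 118^533 ≡ 92·205·416·118 ≡ 564 (mod 643)
533^2 = 284089 ≡ 526
533^4 ≡ 526^2 = 276676 ≡ 186
533^8 ≡ 186^2 = 34596 ≡ 517
533^16 ≡ 517^2 = 267289 ≡ 444
533^32 ≡ 444^2 = 197136 ≡ 378
533^64 ≡ 378^2 = 142884 ≡ 138
533^128 ≡ 138^2 = 19044 ≡ 397
533^256 ≡ 397^2 = 157609 ≡ 74
470 = 256 + 128 + 64 + 16 + 4 + 2, so 533^470 ≡ 74·397·138·444·186·526 ≡ 331 (mod 643)
564·331 = 186684 ≡ 214 (mod 643)
214 ≡ 214 (mod 643), so the signature is genuine.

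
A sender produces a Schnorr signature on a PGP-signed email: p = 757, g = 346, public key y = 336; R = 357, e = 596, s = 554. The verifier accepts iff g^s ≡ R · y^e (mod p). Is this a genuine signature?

genuine

g^s mod p:
346^2 = 119716 ≡ 110
346^4 ≡ 110^2 = 12100 ≡ 745
346^8 ≡ 745^2 = 555025 ≡ 144
346^16 ≡ 144^2 = 20736 ≡ 297
346^32 ≡ 297^2 = 88209 ≡ 397
346^64 ≡ 397^2 = 157609 ≡ 153
346^128 ≡ 153^2 = 23409 ≡ 699
346^256 ≡ 699^2 = 488601 ≡ 336
346^512 ≡ 336^2 = 112896 ≡ 103
554 = 512 + 32 + 8 + 2, so 346^554 ≡ 103·397·144·110 ≡ 16 (mod 757)
R · y^e mod p:
336^2 = 112896 ≡ 103
336^4 ≡ 103^2 = 10609 ≡ 11
336^8 ≡ 11^2 = 121
336^16 ≡ 121^2 = 14641 ≡ 258
336^32 ≡ 258^2 = 66564 ≡ 705
336^64 ≡ 705^2 = 497025 ≡ 433
336^128 ≡ 433^2 = 187489 ≡ 510
336^256 ≡ 510^2 = 260100 ≡ 449
336^512 ≡ 449^2 = 201601 ≡ 239
596 = 512 + 64 + 16 + 4, so 336^596 ≡ 239·433·258·11 ≡ 545 (mod 757)
357·545 = 194565 ≡ 16 (mod 757)
16 ≡ 16 (mod 757); signature holds.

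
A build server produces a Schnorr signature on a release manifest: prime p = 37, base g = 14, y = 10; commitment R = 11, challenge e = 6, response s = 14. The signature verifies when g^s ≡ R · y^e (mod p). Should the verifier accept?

g^s mod p:
14^2 = 196 ≡ 11
14^4 ≡ 11^2 = 121 ≡ 10
14^8 ≡ 10^2 = 100 ≡ 26
14 = 8 + 4 + 2, so 14^14 ≡ 26·10·11 ≡ 11 (mod 37)
R · y^e mod p:
10^2 = 100 ≡ 26
10^4 ≡ 26^2 = 676 ≡ 10
6 = 4 + 2, so 10^6 ≡ 10·26 ≡ 1 (mod 37)
11·1 = 11 ≡ 11 (mod 37)
11 ≡ 11 (mod 37); signature holds.

accept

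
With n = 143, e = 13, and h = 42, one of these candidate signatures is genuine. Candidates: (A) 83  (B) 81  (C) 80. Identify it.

B

Candidate A: Squares mod 143: 83^1≡83, 83^2≡25, 83^4≡53, 83^8≡92; 13 = 8 + 4 + 1, so 83^13 ≡ 92·53·83 ≡ 18 (mod 143)
Candidate B: Squares mod 143: 81^1≡81, 81^2≡126, 81^4≡3, 81^8≡9; 13 = 8 + 4 + 1, so 81^13 ≡ 9·3·81 ≡ 42 (mod 143)
  → matches h = 42
Candidate C: Squares mod 143: 80^1≡80, 80^2≡108, 80^4≡81, 80^8≡126; 13 = 8 + 4 + 1, so 80^13 ≡ 126·81·80 ≡ 93 (mod 143)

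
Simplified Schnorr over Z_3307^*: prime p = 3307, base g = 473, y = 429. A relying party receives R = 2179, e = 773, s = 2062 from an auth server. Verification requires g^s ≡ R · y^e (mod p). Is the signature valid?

invalid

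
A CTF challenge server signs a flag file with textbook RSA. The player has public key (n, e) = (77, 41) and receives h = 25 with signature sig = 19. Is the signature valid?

Squares mod 77: sig^1≡19, sig^2≡53, sig^4≡37, sig^8≡60, sig^16≡58, sig^32≡53
41 = 32 + 8 + 1, so sig^41 ≡ 53·60·19 ≡ 52 (mod 77)
The recovered value 52 does not match the digest 25.

invalid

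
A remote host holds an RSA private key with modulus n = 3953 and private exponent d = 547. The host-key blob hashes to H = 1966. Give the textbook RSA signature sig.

820

Squares mod 3953: H^1≡1966, H^2≡3075, H^4≡49, H^8≡2401, H^16≡1327, H^32≡1844, H^64≡756, H^128≡2304, H^256≡3490, H^512≡907
547 = 512 + 32 + 2 + 1, so H^547 ≡ 907·1844·3075·1966 ≡ 820 (mod 3953)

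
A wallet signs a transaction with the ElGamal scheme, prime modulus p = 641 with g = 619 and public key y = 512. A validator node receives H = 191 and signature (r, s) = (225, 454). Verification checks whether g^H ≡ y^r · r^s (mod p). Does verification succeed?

fails

Left side g^H mod p:
619^2 = 383161 ≡ 484
619^4 ≡ 484^2 = 234256 ≡ 291
619^8 ≡ 291^2 = 84681 ≡ 69
619^16 ≡ 69^2 = 4761 ≡ 274
619^32 ≡ 274^2 = 75076 ≡ 79
619^64 ≡ 79^2 = 6241 ≡ 472
619^128 ≡ 472^2 = 222784 ≡ 357
191 = 128 + 32 + 16 + 8 + 4 + 2 + 1, so 619^191 ≡ 357·79·274·69·291·484·619 ≡ 91 (mod 641)
Right side y^r · r^s mod p:
512^2 = 262144 ≡ 616
512^4 ≡ 616^2 = 379456 ≡ 625
512^8 ≡ 625^2 = 390625 ≡ 256
512^16 ≡ 256^2 = 65536 ≡ 154
512^32 ≡ 154^2 = 23716 ≡ 640
512^64 ≡ 640^2 = 409600 ≡ 1
512^128 ≡ 1^2 = 1
225 = 128 + 64 + 32 + 1, so 512^225 ≡ 1·1·640·512 ≡ 129 (mod 641)
225^2 = 50625 ≡ 627
225^4 ≡ 627^2 = 393129 ≡ 196
225^8 ≡ 196^2 = 38416 ≡ 597
225^16 ≡ 597^2 = 356409 ≡ 13
225^32 ≡ 13^2 = 169
225^64 ≡ 169^2 = 28561 ≡ 357
225^128 ≡ 357^2 = 127449 ≡ 531
225^256 ≡ 531^2 = 281961 ≡ 562
454 = 256 + 128 + 64 + 4 + 2, so 225^454 ≡ 562·531·357·196·627 ≡ 570 (mod 641)
129·570 = 73530 ≡ 456 (mod 641)
91 ≠ 456, so verification fails.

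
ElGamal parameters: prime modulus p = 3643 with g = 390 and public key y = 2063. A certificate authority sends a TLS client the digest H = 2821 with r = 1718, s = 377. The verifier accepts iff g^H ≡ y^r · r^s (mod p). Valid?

Left side g^H mod p:
390^2821 mod 3643 = 2779
Right side y^r · r^s mod p:
2063^1718 mod 3643 = 2035
1718^377 mod 3643 = 1938
2035·1938 = 3943830 ≡ 2104 (mod 3643)
2779 ≠ 2104, so verification fails.

no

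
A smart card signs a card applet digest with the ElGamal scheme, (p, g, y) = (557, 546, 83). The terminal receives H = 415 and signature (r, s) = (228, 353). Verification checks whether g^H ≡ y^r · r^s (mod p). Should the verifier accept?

accept

Left side g^H mod p:
546^2 = 298116 ≡ 121
546^4 ≡ 121^2 = 14641 ≡ 159
546^8 ≡ 159^2 = 25281 ≡ 216
546^16 ≡ 216^2 = 46656 ≡ 425
546^32 ≡ 425^2 = 180625 ≡ 157
546^64 ≡ 157^2 = 24649 ≡ 141
546^128 ≡ 141^2 = 19881 ≡ 386
546^256 ≡ 386^2 = 148996 ≡ 277
415 = 256 + 128 + 16 + 8 + 4 + 2 + 1, so 546^415 ≡ 277·386·425·216·159·121·546 ≡ 314 (mod 557)
Right side y^r · r^s mod p:
83^2 = 6889 ≡ 205
83^4 ≡ 205^2 = 42025 ≡ 250
83^8 ≡ 250^2 = 62500 ≡ 116
83^16 ≡ 116^2 = 13456 ≡ 88
83^32 ≡ 88^2 = 7744 ≡ 503
83^64 ≡ 503^2 = 253009 ≡ 131
83^128 ≡ 131^2 = 17161 ≡ 451
228 = 128 + 64 + 32 + 4, so 83^228 ≡ 451·131·503·250 ≡ 422 (mod 557)
228^2 = 51984 ≡ 183
228^4 ≡ 183^2 = 33489 ≡ 69
228^8 ≡ 69^2 = 4761 ≡ 305
228^16 ≡ 305^2 = 93025 ≡ 6
228^32 ≡ 6^2 = 36
228^64 ≡ 36^2 = 1296 ≡ 182
228^128 ≡ 182^2 = 33124 ≡ 261
228^256 ≡ 261^2 = 68121 ≡ 167
353 = 256 + 64 + 32 + 1, so 228^353 ≡ 167·182·36·228 ≡ 336 (mod 557)
422·336 = 141792 ≡ 314 (mod 557)
314 ≡ 314 (mod 557), so the signature is genuine.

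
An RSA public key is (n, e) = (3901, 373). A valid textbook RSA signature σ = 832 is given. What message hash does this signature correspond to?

2723

Squares mod 3901: σ^1≡832, σ^2≡1747, σ^4≡1427, σ^8≡7, σ^16≡49, σ^32≡2401, σ^64≡3024, σ^128≡632, σ^256≡1522
373 = 256 + 64 + 32 + 16 + 4 + 1, so σ^373 ≡ 1522·3024·2401·49·1427·832 ≡ 2723 (mod 3901)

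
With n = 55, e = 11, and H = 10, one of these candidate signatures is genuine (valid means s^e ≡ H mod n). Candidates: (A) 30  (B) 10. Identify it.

B

Candidate A: 30^11 mod 55 = 30
Candidate B: 10^11 mod 55 = 10
  → matches H = 10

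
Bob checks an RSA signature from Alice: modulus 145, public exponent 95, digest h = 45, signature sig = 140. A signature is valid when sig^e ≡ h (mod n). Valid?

Squares mod 145: sig^1≡140, sig^2≡25, sig^4≡45, sig^8≡140, sig^16≡25, sig^32≡45, sig^64≡140
95 = 64 + 16 + 8 + 4 + 2 + 1, so sig^95 ≡ 140·25·140·45·25·140 ≡ 45 (mod 145)
45 = h, so the signature checks out.

yes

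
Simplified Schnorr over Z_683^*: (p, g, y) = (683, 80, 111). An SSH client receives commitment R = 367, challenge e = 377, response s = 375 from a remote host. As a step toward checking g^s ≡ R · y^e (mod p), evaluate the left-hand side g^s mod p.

433

80^2 = 6400 ≡ 253
80^4 ≡ 253^2 = 64009 ≡ 490
80^8 ≡ 490^2 = 240100 ≡ 367
80^16 ≡ 367^2 = 134689 ≡ 138
80^32 ≡ 138^2 = 19044 ≡ 603
80^64 ≡ 603^2 = 363609 ≡ 253
80^128 ≡ 253^2 = 64009 ≡ 490
80^256 ≡ 490^2 = 240100 ≡ 367
375 = 256 + 64 + 32 + 16 + 4 + 2 + 1, so 80^375 ≡ 367·253·603·138·490·253·80 ≡ 433 (mod 683)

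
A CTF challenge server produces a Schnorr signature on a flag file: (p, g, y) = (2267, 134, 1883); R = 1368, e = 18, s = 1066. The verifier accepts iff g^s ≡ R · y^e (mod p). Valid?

g^s mod p:
134^2 = 17956 ≡ 2087
134^4 ≡ 2087^2 = 4355569 ≡ 662
134^8 ≡ 662^2 = 438244 ≡ 713
134^16 ≡ 713^2 = 508369 ≡ 561
134^32 ≡ 561^2 = 314721 ≡ 1875
134^64 ≡ 1875^2 = 3515625 ≡ 1775
134^128 ≡ 1775^2 = 3150625 ≡ 1762
134^256 ≡ 1762^2 = 3104644 ≡ 1121
134^512 ≡ 1121^2 = 1256641 ≡ 723
134^1024 ≡ 723^2 = 522729 ≡ 1319
1066 = 1024 + 32 + 8 + 2, so 134^1066 ≡ 1319·1875·713·2087 ≡ 701 (mod 2267)
R · y^e mod p:
1883^2 = 3545689 ≡ 101
1883^4 ≡ 101^2 = 10201 ≡ 1133
1883^8 ≡ 1133^2 = 1283689 ≡ 567
1883^16 ≡ 567^2 = 321489 ≡ 1842
18 = 16 + 2, so 1883^18 ≡ 1842·101 ≡ 148 (mod 2267)
1368·148 = 202464 ≡ 701 (mod 2267)
701 ≡ 701 (mod 2267); signature holds.

yes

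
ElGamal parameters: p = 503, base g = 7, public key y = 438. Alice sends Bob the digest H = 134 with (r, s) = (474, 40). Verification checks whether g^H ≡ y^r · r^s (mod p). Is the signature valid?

Left side g^H mod p:
7^134 mod 503 = 486
Right side y^r · r^s mod p:
438^474 mod 503 = 450
474^40 mod 503 = 323
450·323 = 145350 ≡ 486 (mod 503)
486 ≡ 486 (mod 503), so the signature is genuine.

valid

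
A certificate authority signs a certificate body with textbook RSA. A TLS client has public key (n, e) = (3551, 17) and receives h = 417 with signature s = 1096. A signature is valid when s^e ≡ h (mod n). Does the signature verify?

verifies

Squares mod 3551: s^1≡1096, s^2≡978, s^4≡1265, s^8≡2275, s^16≡1818
17 = 16 + 1, so s^17 ≡ 1818·1096 ≡ 417 (mod 3551)
417 = h, so the signature checks out.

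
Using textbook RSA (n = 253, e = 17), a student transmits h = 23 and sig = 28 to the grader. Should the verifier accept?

reject

sig^17 mod 253 = 107
The recovered value 107 does not match the digest 23.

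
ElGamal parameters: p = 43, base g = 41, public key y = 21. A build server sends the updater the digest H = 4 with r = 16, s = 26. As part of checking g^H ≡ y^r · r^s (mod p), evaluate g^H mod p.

Squares mod 43: 41^1≡41, 41^2≡4, 41^4≡16
41^4 ≡ 16 (mod 43)

16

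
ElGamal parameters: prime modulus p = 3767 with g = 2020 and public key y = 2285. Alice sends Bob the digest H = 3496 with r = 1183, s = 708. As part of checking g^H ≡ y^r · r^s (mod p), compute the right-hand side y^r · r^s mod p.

588

2285^2 = 5221225 ≡ 163
2285^4 ≡ 163^2 = 26569 ≡ 200
2285^8 ≡ 200^2 = 40000 ≡ 2330
2285^16 ≡ 2330^2 = 5428900 ≡ 653
2285^32 ≡ 653^2 = 426409 ≡ 738
2285^64 ≡ 738^2 = 544644 ≡ 2196
2285^128 ≡ 2196^2 = 4822416 ≡ 656
2285^256 ≡ 656^2 = 430336 ≡ 898
2285^512 ≡ 898^2 = 806404 ≡ 266
2285^1024 ≡ 266^2 = 70756 ≡ 2950
1183 = 1024 + 128 + 16 + 8 + 4 + 2 + 1, so 2285^1183 ≡ 2950·656·653·2330·200·163·2285 ≡ 2042 (mod 3767)
1183^2 = 1399489 ≡ 1932
1183^4 ≡ 1932^2 = 3732624 ≡ 3294
1183^8 ≡ 3294^2 = 10850436 ≡ 1476
1183^16 ≡ 1476^2 = 2178576 ≡ 1250
1183^32 ≡ 1250^2 = 1562500 ≡ 2962
1183^64 ≡ 2962^2 = 8773444 ≡ 101
1183^128 ≡ 101^2 = 10201 ≡ 2667
1183^256 ≡ 2667^2 = 7112889 ≡ 793
1183^512 ≡ 793^2 = 628849 ≡ 3527
708 = 512 + 128 + 64 + 4, so 1183^708 ≡ 3527·2667·101·3294 ≡ 2214 (mod 3767)
y^r · r^s ≡ 2042·2214 = 4520988 ≡ 588 (mod 3767)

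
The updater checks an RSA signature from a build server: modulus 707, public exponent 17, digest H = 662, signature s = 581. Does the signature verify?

s^2 ≡ 581^2 = 337561 ≡ 322
s^4 ≡ 322^2 = 103684 ≡ 462
s^8 ≡ 462^2 = 213444 ≡ 637
s^16 ≡ 637^2 = 405769 ≡ 658
17 = 16 + 1, so s^17 ≡ 658·581 ≡ 518 (mod 707)
s^17 mod 707 = 518, but H = 662.

does not verify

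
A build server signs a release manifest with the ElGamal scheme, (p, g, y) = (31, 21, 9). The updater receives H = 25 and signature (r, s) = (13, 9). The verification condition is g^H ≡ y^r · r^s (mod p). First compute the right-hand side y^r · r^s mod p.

9^2 = 81 ≡ 19
9^4 ≡ 19^2 = 361 ≡ 20
9^8 ≡ 20^2 = 400 ≡ 28
13 = 8 + 4 + 1, so 9^13 ≡ 28·20·9 ≡ 18 (mod 31)
13^2 = 169 ≡ 14
13^4 ≡ 14^2 = 196 ≡ 10
13^8 ≡ 10^2 = 100 ≡ 7
9 = 8 + 1, so 13^9 ≡ 7·13 ≡ 29 (mod 31)
y^r · r^s ≡ 18·29 = 522 ≡ 26 (mod 31)

26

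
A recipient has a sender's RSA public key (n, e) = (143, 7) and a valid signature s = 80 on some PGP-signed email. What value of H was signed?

141

s^2 ≡ 80^2 = 6400 ≡ 108
s^4 ≡ 108^2 = 11664 ≡ 81
7 = 4 + 2 + 1, so s^7 ≡ 81·108·80 ≡ 141 (mod 143)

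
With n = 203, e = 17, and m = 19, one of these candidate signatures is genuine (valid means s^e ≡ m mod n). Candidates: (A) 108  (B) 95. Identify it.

A

Candidate A: 108^2 = 11664 ≡ 93; 108^4 ≡ 93^2 = 8649 ≡ 123; 108^8 ≡ 123^2 = 15129 ≡ 107; 108^16 ≡ 107^2 = 11449 ≡ 81; 17 = 16 + 1, so 108^17 ≡ 81·108 ≡ 19 (mod 203)
  → matches m = 19
Candidate B: 95^2 = 9025 ≡ 93; 95^4 ≡ 93^2 = 8649 ≡ 123; 95^8 ≡ 123^2 = 15129 ≡ 107; 95^16 ≡ 107^2 = 11449 ≡ 81; 17 = 16 + 1, so 95^17 ≡ 81·95 ≡ 184 (mod 203)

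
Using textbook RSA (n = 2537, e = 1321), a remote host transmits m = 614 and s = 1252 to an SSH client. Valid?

Squares mod 2537: s^1≡1252, s^2≡2175, s^4≡1657, s^8≡615, s^16≡212, s^32≡1815, s^64≡1199, s^128≡1659, s^256≡2173, s^512≡572, s^1024≡2448
1321 = 1024 + 256 + 32 + 8 + 1, so s^1321 ≡ 2448·2173·1815·615·1252 ≡ 614 (mod 2537)
614 = m, so the signature checks out.

yes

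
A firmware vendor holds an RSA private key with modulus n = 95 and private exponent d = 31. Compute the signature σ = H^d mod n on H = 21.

41

H^2 ≡ 21^2 = 441 ≡ 61
H^4 ≡ 61^2 = 3721 ≡ 16
H^8 ≡ 16^2 = 256 ≡ 66
H^16 ≡ 66^2 = 4356 ≡ 81
31 = 16 + 8 + 4 + 2 + 1, so H^31 ≡ 81·66·16·61·21 ≡ 41 (mod 95)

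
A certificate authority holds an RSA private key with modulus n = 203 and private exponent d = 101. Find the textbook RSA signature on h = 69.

90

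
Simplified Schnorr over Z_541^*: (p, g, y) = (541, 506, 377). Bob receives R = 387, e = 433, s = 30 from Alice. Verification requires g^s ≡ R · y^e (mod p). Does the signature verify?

verifies

g^s mod p:
Squares mod 541: 506^1≡506, 506^2≡143, 506^4≡432, 506^8≡520, 506^16≡441
30 = 16 + 8 + 4 + 2, so 506^30 ≡ 441·520·432·143 ≡ 505 (mod 541)
R · y^e mod p:
Squares mod 541: 377^1≡377, 377^2≡387, 377^4≡453, 377^8≡170, 377^16≡227, 377^32≡134, 377^64≡103, 377^128≡330, 377^256≡159
433 = 256 + 128 + 32 + 16 + 1, so 377^433 ≡ 159·330·134·227·377 ≡ 478 (mod 541)
387·478 = 184986 ≡ 505 (mod 541)
505 ≡ 505 (mod 541); signature holds.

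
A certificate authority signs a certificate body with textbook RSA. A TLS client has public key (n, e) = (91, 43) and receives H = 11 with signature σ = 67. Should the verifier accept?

accept

Squares mod 91: σ^1≡67, σ^2≡30, σ^4≡81, σ^8≡9, σ^16≡81, σ^32≡9
43 = 32 + 8 + 2 + 1, so σ^43 ≡ 9·9·30·67 ≡ 11 (mod 91)
Since 11 equals the digest 11, verification succeeds.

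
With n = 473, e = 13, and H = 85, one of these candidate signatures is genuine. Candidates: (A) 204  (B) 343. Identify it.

Candidate A: 204^2 = 41616 ≡ 465; 204^4 ≡ 465^2 = 216225 ≡ 64; 204^8 ≡ 64^2 = 4096 ≡ 312; 13 = 8 + 4 + 1, so 204^13 ≡ 312·64·204 ≡ 469 (mod 473)
Candidate B: 343^2 = 117649 ≡ 345; 343^4 ≡ 345^2 = 119025 ≡ 302; 343^8 ≡ 302^2 = 91204 ≡ 388; 13 = 8 + 4 + 1, so 343^13 ≡ 388·302·343 ≡ 85 (mod 473)
  → matches H = 85

B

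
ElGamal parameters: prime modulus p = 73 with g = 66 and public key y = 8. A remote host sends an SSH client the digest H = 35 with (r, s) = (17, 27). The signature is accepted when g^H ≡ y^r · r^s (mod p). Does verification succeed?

Left side g^H mod p:
66^2 = 4356 ≡ 49
66^4 ≡ 49^2 = 2401 ≡ 65
66^8 ≡ 65^2 = 4225 ≡ 64
66^16 ≡ 64^2 = 4096 ≡ 8
66^32 ≡ 8^2 = 64
35 = 32 + 2 + 1, so 66^35 ≡ 64·49·66 ≡ 21 (mod 73)
Right side y^r · r^s mod p:
8^2 = 64
8^4 ≡ 64^2 = 4096 ≡ 8
8^8 ≡ 8^2 = 64
8^16 ≡ 64^2 = 4096 ≡ 8
17 = 16 + 1, so 8^17 ≡ 8·8 ≡ 64 (mod 73)
17^2 = 289 ≡ 70
17^4 ≡ 70^2 = 4900 ≡ 9
17^8 ≡ 9^2 = 81 ≡ 8
17^16 ≡ 8^2 = 64
27 = 16 + 8 + 2 + 1, so 17^27 ≡ 64·8·70·17 ≡ 22 (mod 73)
64·22 = 1408 ≡ 21 (mod 73)
21 ≡ 21 (mod 73), so the signature is genuine.

passes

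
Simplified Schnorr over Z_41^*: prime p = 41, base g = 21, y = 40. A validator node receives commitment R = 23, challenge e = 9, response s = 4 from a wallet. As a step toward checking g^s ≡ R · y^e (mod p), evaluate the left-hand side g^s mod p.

18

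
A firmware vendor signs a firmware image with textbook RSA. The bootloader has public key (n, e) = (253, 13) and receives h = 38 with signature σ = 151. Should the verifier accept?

reject

σ^2 ≡ 151^2 = 22801 ≡ 31
σ^4 ≡ 31^2 = 961 ≡ 202
σ^8 ≡ 202^2 = 40804 ≡ 71
13 = 8 + 4 + 1, so σ^13 ≡ 71·202·151 ≡ 215 (mod 253)
σ^13 mod 253 = 215, but h = 38.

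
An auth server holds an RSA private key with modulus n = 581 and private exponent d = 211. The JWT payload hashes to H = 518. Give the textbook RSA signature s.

H^2 ≡ 518^2 = 268324 ≡ 483
H^4 ≡ 483^2 = 233289 ≡ 308
H^8 ≡ 308^2 = 94864 ≡ 161
H^16 ≡ 161^2 = 25921 ≡ 357
H^32 ≡ 357^2 = 127449 ≡ 210
H^64 ≡ 210^2 = 44100 ≡ 525
H^128 ≡ 525^2 = 275625 ≡ 231
211 = 128 + 64 + 16 + 2 + 1, so H^211 ≡ 231·525·357·483·518 ≡ 553 (mod 581)

553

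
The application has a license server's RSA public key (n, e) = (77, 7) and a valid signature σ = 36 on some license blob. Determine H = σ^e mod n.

σ^7 mod 77 = 64

64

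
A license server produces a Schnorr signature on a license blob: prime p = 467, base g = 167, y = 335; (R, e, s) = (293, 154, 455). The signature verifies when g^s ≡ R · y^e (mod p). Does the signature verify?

g^s mod p:
167^2 = 27889 ≡ 336
167^4 ≡ 336^2 = 112896 ≡ 349
167^8 ≡ 349^2 = 121801 ≡ 381
167^16 ≡ 381^2 = 145161 ≡ 391
167^32 ≡ 391^2 = 152881 ≡ 172
167^64 ≡ 172^2 = 29584 ≡ 163
167^128 ≡ 163^2 = 26569 ≡ 417
167^256 ≡ 417^2 = 173889 ≡ 165
455 = 256 + 128 + 64 + 4 + 2 + 1, so 167^455 ≡ 165·417·163·349·336·167 ≡ 247 (mod 467)
R · y^e mod p:
335^2 = 112225 ≡ 145
335^4 ≡ 145^2 = 21025 ≡ 10
335^8 ≡ 10^2 = 100
335^16 ≡ 100^2 = 10000 ≡ 193
335^32 ≡ 193^2 = 37249 ≡ 356
335^64 ≡ 356^2 = 126736 ≡ 179
335^128 ≡ 179^2 = 32041 ≡ 285
154 = 128 + 16 + 8 + 2, so 335^154 ≡ 285·193·100·145 ≡ 12 (mod 467)
293·12 = 3516 ≡ 247 (mod 467)
247 ≡ 247 (mod 467); signature holds.

verifies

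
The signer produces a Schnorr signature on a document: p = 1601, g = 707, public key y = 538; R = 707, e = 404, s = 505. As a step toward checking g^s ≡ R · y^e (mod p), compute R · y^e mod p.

1532

538^2 = 289444 ≡ 1264
538^4 ≡ 1264^2 = 1597696 ≡ 1499
538^8 ≡ 1499^2 = 2247001 ≡ 798
538^16 ≡ 798^2 = 636804 ≡ 1207
538^32 ≡ 1207^2 = 1456849 ≡ 1540
538^64 ≡ 1540^2 = 2371600 ≡ 519
538^128 ≡ 519^2 = 269361 ≡ 393
538^256 ≡ 393^2 = 154449 ≡ 753
404 = 256 + 128 + 16 + 4, so 538^404 ≡ 753·393·1207·1499 ≡ 1499 (mod 1601)
R · y^e ≡ 707·1499 = 1059793 ≡ 1532 (mod 1601)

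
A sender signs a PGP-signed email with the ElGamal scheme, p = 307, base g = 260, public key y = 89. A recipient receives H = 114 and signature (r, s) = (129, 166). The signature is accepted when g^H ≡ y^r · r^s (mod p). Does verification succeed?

Left side g^H mod p:
Squares mod 307: 260^1≡260, 260^2≡60, 260^4≡223, 260^8≡302, 260^16≡25, 260^32≡11, 260^64≡121
114 = 64 + 32 + 16 + 2, so 260^114 ≡ 121·11·25·60 ≡ 79 (mod 307)
Right side y^r · r^s mod p:
Squares mod 307: 89^1≡89, 89^2≡246, 89^4≡37, 89^8≡141, 89^16≡233, 89^32≡257, 89^64≡44, 89^128≡94
129 = 128 + 1, so 89^129 ≡ 94·89 ≡ 77 (mod 307)
Squares mod 307: 129^1≡129, 129^2≡63, 129^4≡285, 129^8≡177, 129^16≡15, 129^32≡225, 129^64≡277, 129^128≡286
166 = 128 + 32 + 4 + 2, so 129^166 ≡ 286·225·285·63 ≡ 233 (mod 307)
77·233 = 17941 ≡ 135 (mod 307)
79 ≠ 135, so verification fails.

fails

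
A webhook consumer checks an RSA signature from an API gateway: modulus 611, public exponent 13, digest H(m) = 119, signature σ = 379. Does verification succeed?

fails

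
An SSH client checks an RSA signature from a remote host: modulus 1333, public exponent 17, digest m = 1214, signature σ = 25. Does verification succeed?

σ^2 ≡ 25^2 = 625
σ^4 ≡ 625^2 = 390625 ≡ 56
σ^8 ≡ 56^2 = 3136 ≡ 470
σ^16 ≡ 470^2 = 220900 ≡ 955
17 = 16 + 1, so σ^17 ≡ 955·25 ≡ 1214 (mod 1333)
σ^17 mod 1333 = 1214 matches m.

passes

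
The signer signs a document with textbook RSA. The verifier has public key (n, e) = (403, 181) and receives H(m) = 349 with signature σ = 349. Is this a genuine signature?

genuine

σ^2 ≡ 349^2 = 121801 ≡ 95
σ^4 ≡ 95^2 = 9025 ≡ 159
σ^8 ≡ 159^2 = 25281 ≡ 295
σ^16 ≡ 295^2 = 87025 ≡ 380
σ^32 ≡ 380^2 = 144400 ≡ 126
σ^64 ≡ 126^2 = 15876 ≡ 159
σ^128 ≡ 159^2 = 25281 ≡ 295
181 = 128 + 32 + 16 + 4 + 1, so σ^181 ≡ 295·126·380·159·349 ≡ 349 (mod 403)
349 = H(m), so the signature checks out.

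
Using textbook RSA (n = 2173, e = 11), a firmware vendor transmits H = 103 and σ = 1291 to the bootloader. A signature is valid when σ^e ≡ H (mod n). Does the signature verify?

Squares mod 2173: σ^1≡1291, σ^2≡2163, σ^4≡100, σ^8≡1308
11 = 8 + 2 + 1, so σ^11 ≡ 1308·2163·1291 ≡ 103 (mod 2173)
103 = H, so the signature checks out.

verifies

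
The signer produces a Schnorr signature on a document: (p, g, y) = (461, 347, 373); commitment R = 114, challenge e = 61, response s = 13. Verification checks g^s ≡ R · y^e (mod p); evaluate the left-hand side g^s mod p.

347^2 = 120409 ≡ 88
347^4 ≡ 88^2 = 7744 ≡ 368
347^8 ≡ 368^2 = 135424 ≡ 351
13 = 8 + 4 + 1, so 347^13 ≡ 351·368·347 ≡ 110 (mod 461)

110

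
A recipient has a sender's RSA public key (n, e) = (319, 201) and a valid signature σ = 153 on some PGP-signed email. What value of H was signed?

230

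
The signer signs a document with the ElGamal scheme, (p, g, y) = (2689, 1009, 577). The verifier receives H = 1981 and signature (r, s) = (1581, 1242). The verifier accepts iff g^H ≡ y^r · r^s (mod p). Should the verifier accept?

Left side g^H mod p:
1009^2 = 1018081 ≡ 1639
1009^4 ≡ 1639^2 = 2686321 ≡ 10
1009^8 ≡ 10^2 = 100
1009^16 ≡ 100^2 = 10000 ≡ 1933
1009^32 ≡ 1933^2 = 3736489 ≡ 1468
1009^64 ≡ 1468^2 = 2155024 ≡ 1135
1009^128 ≡ 1135^2 = 1288225 ≡ 194
1009^256 ≡ 194^2 = 37636 ≡ 2679
1009^512 ≡ 2679^2 = 7177041 ≡ 100
1009^1024 ≡ 100^2 = 10000 ≡ 1933
1981 = 1024 + 512 + 256 + 128 + 32 + 16 + 8 + 4 + 1, so 1009^1981 ≡ 1933·100·2679·194·1468·1933·100·10·1009 ≡ 2557 (mod 2689)
Right side y^r · r^s mod p:
577^2 = 332929 ≡ 2182
577^4 ≡ 2182^2 = 4761124 ≡ 1594
577^8 ≡ 1594^2 = 2540836 ≡ 2420
577^16 ≡ 2420^2 = 5856400 ≡ 2447
577^32 ≡ 2447^2 = 5987809 ≡ 2095
577^64 ≡ 2095^2 = 4389025 ≡ 577
577^128 ≡ 577^2 = 332929 ≡ 2182
577^256 ≡ 2182^2 = 4761124 ≡ 1594
577^512 ≡ 1594^2 = 2540836 ≡ 2420
577^1024 ≡ 2420^2 = 5856400 ≡ 2447
1581 = 1024 + 512 + 32 + 8 + 4 + 1, so 577^1581 ≡ 2447·2420·2095·2420·1594·577 ≡ 1231 (mod 2689)
1581^2 = 2499561 ≡ 1480
1581^4 ≡ 1480^2 = 2190400 ≡ 1554
1581^8 ≡ 1554^2 = 2414916 ≡ 194
1581^16 ≡ 194^2 = 37636 ≡ 2679
1581^32 ≡ 2679^2 = 7177041 ≡ 100
1581^64 ≡ 100^2 = 10000 ≡ 1933
1581^128 ≡ 1933^2 = 3736489 ≡ 1468
1581^256 ≡ 1468^2 = 2155024 ≡ 1135
1581^512 ≡ 1135^2 = 1288225 ≡ 194
1581^1024 ≡ 194^2 = 37636 ≡ 2679
1242 = 1024 + 128 + 64 + 16 + 8 + 2, so 1581^1242 ≡ 2679·1468·1933·2679·194·1480 ≡ 2433 (mod 2689)
1231·2433 = 2995023 ≡ 2166 (mod 2689)
2557 ≠ 2166, so verification fails.

reject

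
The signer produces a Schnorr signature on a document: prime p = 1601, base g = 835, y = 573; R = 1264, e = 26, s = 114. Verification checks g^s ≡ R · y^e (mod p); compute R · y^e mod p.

573^2 = 328329 ≡ 124
573^4 ≡ 124^2 = 15376 ≡ 967
573^8 ≡ 967^2 = 935089 ≡ 105
573^16 ≡ 105^2 = 11025 ≡ 1419
26 = 16 + 8 + 2, so 573^26 ≡ 1419·105·124 ≡ 1441 (mod 1601)
R · y^e ≡ 1264·1441 = 1821424 ≡ 1087 (mod 1601)

1087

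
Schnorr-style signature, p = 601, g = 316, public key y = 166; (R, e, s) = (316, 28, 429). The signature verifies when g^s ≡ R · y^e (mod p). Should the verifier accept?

accept

g^s mod p:
316^2 = 99856 ≡ 90
316^4 ≡ 90^2 = 8100 ≡ 287
316^8 ≡ 287^2 = 82369 ≡ 32
316^16 ≡ 32^2 = 1024 ≡ 423
316^32 ≡ 423^2 = 178929 ≡ 432
316^64 ≡ 432^2 = 186624 ≡ 314
316^128 ≡ 314^2 = 98596 ≡ 32
316^256 ≡ 32^2 = 1024 ≡ 423
429 = 256 + 128 + 32 + 8 + 4 + 1, so 316^429 ≡ 423·32·432·32·287·316 ≡ 105 (mod 601)
R · y^e mod p:
166^2 = 27556 ≡ 511
166^4 ≡ 511^2 = 261121 ≡ 287
166^8 ≡ 287^2 = 82369 ≡ 32
166^16 ≡ 32^2 = 1024 ≡ 423
28 = 16 + 8 + 4, so 166^28 ≡ 423·32·287 ≡ 569 (mod 601)
316·569 = 179804 ≡ 105 (mod 601)
105 ≡ 105 (mod 601); signature holds.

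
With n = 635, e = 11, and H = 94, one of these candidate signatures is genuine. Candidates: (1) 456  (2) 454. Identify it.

2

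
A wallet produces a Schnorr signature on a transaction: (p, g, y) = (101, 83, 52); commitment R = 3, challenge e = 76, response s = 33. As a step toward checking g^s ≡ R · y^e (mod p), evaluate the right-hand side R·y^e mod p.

52^2 = 2704 ≡ 78
52^4 ≡ 78^2 = 6084 ≡ 24
52^8 ≡ 24^2 = 576 ≡ 71
52^16 ≡ 71^2 = 5041 ≡ 92
52^32 ≡ 92^2 = 8464 ≡ 81
52^64 ≡ 81^2 = 6561 ≡ 97
76 = 64 + 8 + 4, so 52^76 ≡ 97·71·24 ≡ 52 (mod 101)
R · y^e ≡ 3·52 = 156 ≡ 55 (mod 101)

55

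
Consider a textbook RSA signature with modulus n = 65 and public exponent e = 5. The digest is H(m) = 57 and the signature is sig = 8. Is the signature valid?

invalid

Squares mod 65: sig^1≡8, sig^2≡64, sig^4≡1
5 = 4 + 1, so sig^5 ≡ 1·8 ≡ 8 (mod 65)
The recovered value 8 does not match the digest 57.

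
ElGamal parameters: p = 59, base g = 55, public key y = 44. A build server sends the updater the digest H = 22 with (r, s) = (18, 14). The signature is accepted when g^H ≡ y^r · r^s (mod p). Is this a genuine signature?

genuine

Left side g^H mod p:
55^2 = 3025 ≡ 16
55^4 ≡ 16^2 = 256 ≡ 20
55^8 ≡ 20^2 = 400 ≡ 46
55^16 ≡ 46^2 = 2116 ≡ 51
22 = 16 + 4 + 2, so 55^22 ≡ 51·20·16 ≡ 36 (mod 59)
Right side y^r · r^s mod p:
44^2 = 1936 ≡ 48
44^4 ≡ 48^2 = 2304 ≡ 3
44^8 ≡ 3^2 = 9
44^16 ≡ 9^2 = 81 ≡ 22
18 = 16 + 2, so 44^18 ≡ 22·48 ≡ 53 (mod 59)
18^2 = 324 ≡ 29
18^4 ≡ 29^2 = 841 ≡ 15
18^8 ≡ 15^2 = 225 ≡ 48
14 = 8 + 4 + 2, so 18^14 ≡ 48·15·29 ≡ 53 (mod 59)
53·53 = 2809 ≡ 36 (mod 59)
36 ≡ 36 (mod 59), so the signature is genuine.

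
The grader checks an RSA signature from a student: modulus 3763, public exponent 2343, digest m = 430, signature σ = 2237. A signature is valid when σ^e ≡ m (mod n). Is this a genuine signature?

genuine

σ^2343 mod 3763 = 430
σ^2343 mod 3763 = 430 matches m.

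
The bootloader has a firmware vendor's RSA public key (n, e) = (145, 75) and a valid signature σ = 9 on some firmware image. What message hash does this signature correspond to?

σ^75 mod 145 = 34

34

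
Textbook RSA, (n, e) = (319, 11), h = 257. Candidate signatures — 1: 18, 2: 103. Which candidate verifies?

Candidate 1: 18^2 = 324 ≡ 5; 18^4 ≡ 5^2 = 25; 18^8 ≡ 25^2 = 625 ≡ 306; 11 = 8 + 2 + 1, so 18^11 ≡ 306·5·18 ≡ 106 (mod 319)
Candidate 2: 103^2 = 10609 ≡ 82; 103^4 ≡ 82^2 = 6724 ≡ 25; 103^8 ≡ 25^2 = 625 ≡ 306; 11 = 8 + 2 + 1, so 103^11 ≡ 306·82·103 ≡ 257 (mod 319)
  → matches h = 257

2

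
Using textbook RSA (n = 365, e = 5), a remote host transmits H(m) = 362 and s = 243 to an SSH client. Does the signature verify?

s^2 ≡ 243^2 = 59049 ≡ 284
s^4 ≡ 284^2 = 80656 ≡ 356
5 = 4 + 1, so s^5 ≡ 356·243 ≡ 3 (mod 365)
3 ≠ 362, so verification fails.

does not verify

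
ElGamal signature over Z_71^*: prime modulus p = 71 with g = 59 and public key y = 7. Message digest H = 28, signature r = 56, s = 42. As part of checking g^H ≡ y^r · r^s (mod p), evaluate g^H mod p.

59^2 = 3481 ≡ 2
59^4 ≡ 2^2 = 4
59^8 ≡ 4^2 = 16
59^16 ≡ 16^2 = 256 ≡ 43
28 = 16 + 8 + 4, so 59^28 ≡ 43·16·4 ≡ 54 (mod 71)

54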